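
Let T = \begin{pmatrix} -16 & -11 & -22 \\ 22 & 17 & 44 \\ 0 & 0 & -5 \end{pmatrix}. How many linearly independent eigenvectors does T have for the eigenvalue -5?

T + 5I = [[-11, -11, -22], [22, 22, 44], [0, 0, 0]].
This matrix has rank 1, so its null space has dimension 3 − 1 = 2.

2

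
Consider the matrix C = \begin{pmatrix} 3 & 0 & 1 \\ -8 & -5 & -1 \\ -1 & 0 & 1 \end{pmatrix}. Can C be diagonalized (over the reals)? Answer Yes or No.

Characteristic polynomial: p(μ) = μ^3 + μ^2 - 16μ + 20 = (μ - 2)^2(μ + 5).
μ = 2 has algebraic multiplicity 2; rank(C − 2I) = 2, so geometric multiplicity = 1.
Geometric multiplicity < algebraic multiplicity, so C is not diagonalizable.

No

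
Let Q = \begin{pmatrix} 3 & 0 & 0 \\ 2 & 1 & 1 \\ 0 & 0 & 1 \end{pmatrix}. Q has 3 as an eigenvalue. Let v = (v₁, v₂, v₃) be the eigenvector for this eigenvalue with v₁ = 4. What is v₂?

Q − 3I = [[0, 0, 0], [2, -2, 1], [0, 0, -2]].
Solving (Q − 3I)v = 0 gives the eigenspace spanned by (4, 4, 0).
With v₁ = 4, v = (4, 4, 0), so v₂ = 4.

4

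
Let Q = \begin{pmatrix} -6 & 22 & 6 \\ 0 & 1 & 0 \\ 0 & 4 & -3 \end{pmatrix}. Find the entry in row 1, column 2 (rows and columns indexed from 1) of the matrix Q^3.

490

Characteristic polynomial: r^3 + 8r^2 + 9r - 18 = (r - 1)(r + 3)(r + 6), so the eigenvalues are -6, -3, 1.
r=-6: eigenvector (1, 0, 0).
r=1: eigenvector (4, 1, 1).
r=-3: eigenvector (2, 0, 1).
P = [[1, 4, 2], [0, 1, 0], [0, 1, 1]], D = diag(-6, 1, -3), P⁻¹ = [[1, -2, -2], [0, 1, 0], [0, -1, 1]].
Q³ = P·diag(-216, 1, -27)·P⁻¹ = [[-216, 490, 378], [0, 1, 0], [0, 28, -27]].
The requested entry is 490.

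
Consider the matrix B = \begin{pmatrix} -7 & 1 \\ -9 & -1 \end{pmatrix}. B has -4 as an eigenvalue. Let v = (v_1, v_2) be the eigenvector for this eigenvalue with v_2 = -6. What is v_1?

-2

B + 4I = [[-3, 1], [-9, 3]].
Solving (B + 4I)v = 0 gives the eigenspace spanned by (-2, -6).
With v_2 = -6, v = (-2, -6), so v_1 = -2.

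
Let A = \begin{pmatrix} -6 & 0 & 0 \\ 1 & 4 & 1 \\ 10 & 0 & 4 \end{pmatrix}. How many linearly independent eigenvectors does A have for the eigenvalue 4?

A − 4I = [[-10, 0, 0], [1, 0, 1], [10, 0, 0]].
This matrix has rank 2, so its null space has dimension 3 − 2 = 1.

1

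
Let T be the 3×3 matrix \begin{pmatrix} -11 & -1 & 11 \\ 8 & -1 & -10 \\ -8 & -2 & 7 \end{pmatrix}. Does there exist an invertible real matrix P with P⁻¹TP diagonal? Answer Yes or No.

No

Characteristic polynomial: p(μ) = μ^3 + 5μ^2 + 3μ - 9 = (μ - 1)(μ + 3)^2.
μ = -3 has algebraic multiplicity 2; rank(T + 3I) = 2, so geometric multiplicity = 1.
Geometric multiplicity < algebraic multiplicity, so T is not diagonalizable.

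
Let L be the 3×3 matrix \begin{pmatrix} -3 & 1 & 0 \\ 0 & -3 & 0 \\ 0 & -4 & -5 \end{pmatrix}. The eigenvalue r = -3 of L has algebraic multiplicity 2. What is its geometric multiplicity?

L + 3I = [[0, 1, 0], [0, 0, 0], [0, -4, -2]].
This matrix has rank 2, so its null space has dimension 3 − 2 = 1.

1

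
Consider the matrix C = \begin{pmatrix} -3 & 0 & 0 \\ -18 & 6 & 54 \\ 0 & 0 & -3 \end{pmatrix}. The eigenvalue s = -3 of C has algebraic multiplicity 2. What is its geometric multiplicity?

2

C + 3I = [[0, 0, 0], [-18, 9, 54], [0, 0, 0]].
This matrix has rank 1, so its null space has dimension 3 − 1 = 2.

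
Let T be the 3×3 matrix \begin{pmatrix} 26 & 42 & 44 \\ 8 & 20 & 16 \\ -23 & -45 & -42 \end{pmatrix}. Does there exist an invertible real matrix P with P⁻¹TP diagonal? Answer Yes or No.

Characteristic polynomial: p(s) = s^3 - 4s^2 - 16s + 64 = (s - 4)^2(s + 4).
s = 4 has algebraic multiplicity 2; rank(T − 4I) = 2, so geometric multiplicity = 1.
Geometric multiplicity < algebraic multiplicity, so T is not diagonalizable.

No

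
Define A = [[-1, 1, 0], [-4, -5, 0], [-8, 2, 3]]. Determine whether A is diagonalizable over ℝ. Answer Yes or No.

Characteristic polynomial: p(r) = r^3 + 3r^2 - 9r - 27 = (r - 3)(r + 3)^2.
r = -3 has algebraic multiplicity 2; rank(A + 3I) = 2, so geometric multiplicity = 1.
Geometric multiplicity < algebraic multiplicity, so A is not diagonalizable.

No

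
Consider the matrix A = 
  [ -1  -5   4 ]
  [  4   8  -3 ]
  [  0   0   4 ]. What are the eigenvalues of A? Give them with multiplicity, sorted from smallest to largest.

Characteristic polynomial: p(r) = r^3 - 11r^2 + 40r - 48 = (r - 4)^2(r - 3).
Roots (with multiplicity): 3, 4, 4.

3, 4, 4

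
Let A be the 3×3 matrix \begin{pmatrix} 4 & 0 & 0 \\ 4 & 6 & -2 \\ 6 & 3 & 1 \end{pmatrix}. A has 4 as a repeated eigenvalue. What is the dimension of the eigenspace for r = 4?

2

A − 4I = [[0, 0, 0], [4, 2, -2], [6, 3, -3]].
This matrix has rank 1, so its null space has dimension 3 − 1 = 2.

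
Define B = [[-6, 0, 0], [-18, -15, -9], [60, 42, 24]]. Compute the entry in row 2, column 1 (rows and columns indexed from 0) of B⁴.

Characteristic polynomial: s^3 - 3s^2 - 36s + 108 = (s - 6)(s - 3)(s + 6), so the eigenvalues are -6, 3, 6.
s=-6: eigenvector (1, 0, -2).
s=3: eigenvector (0, 1, -2).
s=6: eigenvector (0, -3, 7).
P = [[1, 0, 0], [0, 1, -3], [-2, -2, 7]], D = diag(-6, 3, 6), P⁻¹ = [[1, 0, 0], [6, 7, 3], [2, 2, 1]].
B⁴ = P·diag(1296, 81, 1296)·P⁻¹ = [[1296, 0, 0], [-7290, -7209, -3645], [14580, 17010, 8586]].
The requested entry is 17010.

17010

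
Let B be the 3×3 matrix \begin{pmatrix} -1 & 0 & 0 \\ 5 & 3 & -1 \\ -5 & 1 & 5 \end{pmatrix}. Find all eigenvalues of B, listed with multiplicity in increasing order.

-1, 4, 4

Characteristic polynomial: p(λ) = λ^3 - 7λ^2 + 8λ + 16 = (λ - 4)^2(λ + 1).
Roots (with multiplicity): -1, 4, 4.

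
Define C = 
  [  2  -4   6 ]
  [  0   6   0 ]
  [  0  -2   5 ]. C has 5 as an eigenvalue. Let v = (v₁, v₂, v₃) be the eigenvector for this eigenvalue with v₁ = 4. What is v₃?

2

C − 5I = [[-3, -4, 6], [0, 1, 0], [0, -2, 0]].
Solving (C − 5I)v = 0 gives the eigenspace spanned by (4, 0, 2).
With v₁ = 4, v = (4, 0, 2), so v₃ = 2.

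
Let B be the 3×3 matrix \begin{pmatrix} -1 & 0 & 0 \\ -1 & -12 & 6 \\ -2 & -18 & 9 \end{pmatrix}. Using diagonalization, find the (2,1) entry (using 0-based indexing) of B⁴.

486

Characteristic polynomial: t^3 + 4t^2 + 3t = t(t + 1)(t + 3), so the eigenvalues are -3, -1, 0.
t=-1: eigenvector (1, 1, 2).
t=0: eigenvector (0, 1, 2).
t=-3: eigenvector (0, -2, -3).
P = [[1, 0, 0], [1, 1, -2], [2, 2, -3]], D = diag(-1, 0, -3), P⁻¹ = [[1, 0, 0], [-1, -3, 2], [0, -2, 1]].
B⁴ = P·diag(1, 0, 81)·P⁻¹ = [[1, 0, 0], [1, 324, -162], [2, 486, -243]].
The requested entry is 486.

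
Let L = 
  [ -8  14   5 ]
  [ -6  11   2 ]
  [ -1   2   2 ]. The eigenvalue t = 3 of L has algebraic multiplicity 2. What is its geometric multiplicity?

1

L − 3I = [[-11, 14, 5], [-6, 8, 2], [-1, 2, -1]].
This matrix has rank 2, so its null space has dimension 3 − 2 = 1.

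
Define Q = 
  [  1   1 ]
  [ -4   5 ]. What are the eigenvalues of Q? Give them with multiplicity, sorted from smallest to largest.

Characteristic polynomial: p(r) = r^2 - 6r + 9 = (r - 3)^2.
Roots (with multiplicity): 3, 3.

3, 3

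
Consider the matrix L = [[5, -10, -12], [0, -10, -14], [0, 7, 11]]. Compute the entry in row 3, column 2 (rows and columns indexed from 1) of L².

7

Characteristic polynomial: μ^3 - 6μ^2 - 7μ + 60 = (μ - 5)(μ - 4)(μ + 3), so the eigenvalues are -3, 4, 5.
μ=4: eigenvector (-2, 1, -1).
μ=5: eigenvector (1, 0, 0).
μ=-3: eigenvector (1, 2, -1).
P = [[-2, 1, 1], [1, 0, 2], [-1, 0, -1]], D = diag(4, 5, -3), P⁻¹ = [[0, -1, -2], [1, -3, -5], [0, 1, 1]].
L² = P·diag(16, 25, 9)·P⁻¹ = [[25, -34, -52], [0, 2, -14], [0, 7, 23]].
The requested entry is 7.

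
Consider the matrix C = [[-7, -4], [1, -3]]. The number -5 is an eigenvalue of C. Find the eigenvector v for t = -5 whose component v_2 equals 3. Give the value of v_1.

C + 5I = [[-2, -4], [1, 2]].
Solving (C + 5I)v = 0 gives the eigenspace spanned by (-6, 3).
With v_2 = 3, v = (-6, 3), so v_1 = -6.

-6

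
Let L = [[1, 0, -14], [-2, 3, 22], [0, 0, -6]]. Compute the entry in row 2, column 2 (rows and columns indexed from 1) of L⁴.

Characteristic polynomial: s^3 + 2s^2 - 21s + 18 = (s - 3)(s - 1)(s + 6), so the eigenvalues are -6, 1, 3.
s=3: eigenvector (0, 1, 0).
s=1: eigenvector (1, 1, 0).
s=-6: eigenvector (2, -2, 1).
P = [[0, 1, 2], [1, 1, -2], [0, 0, 1]], D = diag(3, 1, -6), P⁻¹ = [[-1, 1, 4], [1, 0, -2], [0, 0, 1]].
L⁴ = P·diag(81, 1, 1296)·P⁻¹ = [[1, 0, 2590], [-80, 81, -2270], [0, 0, 1296]].
The requested entry is 81.

81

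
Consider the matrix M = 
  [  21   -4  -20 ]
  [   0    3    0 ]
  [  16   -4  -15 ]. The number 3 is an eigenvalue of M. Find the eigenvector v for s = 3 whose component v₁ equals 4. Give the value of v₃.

M − 3I = [[18, -4, -20], [0, 0, 0], [16, -4, -18]].
Solving (M − 3I)v = 0 gives the eigenspace spanned by (4, -2, 4).
With v₁ = 4, v = (4, -2, 4), so v₃ = 4.

4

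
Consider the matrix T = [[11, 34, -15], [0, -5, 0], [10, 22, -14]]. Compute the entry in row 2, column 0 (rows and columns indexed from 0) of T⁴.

-510

Characteristic polynomial: s^3 + 8s^2 + 11s - 20 = (s - 1)(s + 4)(s + 5), so the eigenvalues are -5, -4, 1.
s=-5: eigenvector (-4, 1, -2).
s=1: eigenvector (-3, 0, -2).
s=-4: eigenvector (-1, 0, -1).
P = [[-4, -3, -1], [1, 0, 0], [-2, -2, -1]], D = diag(-5, 1, -4), P⁻¹ = [[0, 1, 0], [-1, -2, 1], [2, 2, -3]].
T⁴ = P·diag(625, 1, 256)·P⁻¹ = [[-509, -3006, 765], [0, 625, 0], [-510, -1758, 766]].
The requested entry is -510.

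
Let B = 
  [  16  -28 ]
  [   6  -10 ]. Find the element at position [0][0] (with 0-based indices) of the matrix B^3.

400

Characteristic polynomial: r^2 - 6r + 8 = (r - 4)(r - 2), so the eigenvalues are 2, 4.
r=2: eigenvector (2, 1).
r=4: eigenvector (7, 3).
P = [[2, 7], [1, 3]], D = diag(2, 4), P⁻¹ = [[-3, 7], [1, -2]].
B³ = P·diag(8, 64)·P⁻¹ = [[400, -784], [168, -328]].
The requested entry is 400.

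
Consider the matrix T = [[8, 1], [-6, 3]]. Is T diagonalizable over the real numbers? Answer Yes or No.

Characteristic polynomial: p(λ) = λ^2 - 11λ + 30 = (λ - 6)(λ - 5).
All 2 eigenvalues are distinct, so T is diagonalizable.

Yes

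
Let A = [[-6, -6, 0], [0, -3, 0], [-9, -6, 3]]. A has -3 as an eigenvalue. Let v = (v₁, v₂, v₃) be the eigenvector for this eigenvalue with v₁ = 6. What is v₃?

A + 3I = [[-3, -6, 0], [0, 0, 0], [-9, -6, 6]].
Solving (A + 3I)v = 0 gives the eigenspace spanned by (6, -3, 6).
With v₁ = 6, v = (6, -3, 6), so v₃ = 6.

6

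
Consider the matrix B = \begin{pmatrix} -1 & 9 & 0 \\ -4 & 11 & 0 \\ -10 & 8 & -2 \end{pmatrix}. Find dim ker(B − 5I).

B − 5I = [[-6, 9, 0], [-4, 6, 0], [-10, 8, -7]].
This matrix has rank 2, so its null space has dimension 3 − 2 = 1.

1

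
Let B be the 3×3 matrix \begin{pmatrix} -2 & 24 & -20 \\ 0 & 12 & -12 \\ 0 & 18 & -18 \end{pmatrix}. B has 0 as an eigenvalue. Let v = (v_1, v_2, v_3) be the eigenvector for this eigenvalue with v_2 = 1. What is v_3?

1

B = [[-2, 24, -20], [0, 12, -12], [0, 18, -18]].
Solving (B)v = 0 gives the eigenspace spanned by (2, 1, 1).
With v_2 = 1, v = (2, 1, 1), so v_3 = 1.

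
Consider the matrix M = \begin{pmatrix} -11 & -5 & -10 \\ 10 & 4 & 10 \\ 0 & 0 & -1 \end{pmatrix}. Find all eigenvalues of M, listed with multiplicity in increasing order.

-6, -1, -1

Characteristic polynomial: p(r) = r^3 + 8r^2 + 13r + 6 = (r + 1)^2(r + 6).
Roots (with multiplicity): -6, -1, -1.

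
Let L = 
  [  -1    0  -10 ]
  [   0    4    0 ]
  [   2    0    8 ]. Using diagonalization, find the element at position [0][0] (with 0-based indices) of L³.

-121

Characteristic polynomial: r^3 - 11r^2 + 40r - 48 = (r - 4)^2(r - 3), so the eigenvalues are 3, 4, 4.
r=3: eigenvector (5, 0, -2).
r=4: eigenvector (0, 1, 0).
r=4: eigenvector (-2, 0, 1).
P = [[5, 0, -2], [0, 1, 0], [-2, 0, 1]], D = diag(3, 4, 4), P⁻¹ = [[1, 0, 2], [0, 1, 0], [2, 0, 5]].
L³ = P·diag(27, 64, 64)·P⁻¹ = [[-121, 0, -370], [0, 64, 0], [74, 0, 212]].
The requested entry is -121.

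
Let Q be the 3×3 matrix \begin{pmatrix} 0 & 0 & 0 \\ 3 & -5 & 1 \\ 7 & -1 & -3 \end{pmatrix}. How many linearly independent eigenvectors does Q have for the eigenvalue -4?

1

Q + 4I = [[4, 0, 0], [3, -1, 1], [7, -1, 1]].
This matrix has rank 2, so its null space has dimension 3 − 2 = 1.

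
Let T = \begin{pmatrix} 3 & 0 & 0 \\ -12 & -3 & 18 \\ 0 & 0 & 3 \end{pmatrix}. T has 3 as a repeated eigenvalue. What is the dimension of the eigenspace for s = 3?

T − 3I = [[0, 0, 0], [-12, -6, 18], [0, 0, 0]].
This matrix has rank 1, so its null space has dimension 3 − 1 = 2.

2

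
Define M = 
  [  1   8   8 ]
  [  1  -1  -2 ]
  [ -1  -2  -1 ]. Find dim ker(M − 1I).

M − 1I = [[0, 8, 8], [1, -2, -2], [-1, -2, -2]].
This matrix has rank 2, so its null space has dimension 3 − 2 = 1.

1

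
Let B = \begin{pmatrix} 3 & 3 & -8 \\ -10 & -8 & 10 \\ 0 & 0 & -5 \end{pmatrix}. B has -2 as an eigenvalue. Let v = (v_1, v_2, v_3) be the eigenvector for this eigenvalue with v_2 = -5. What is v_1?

3

B + 2I = [[5, 3, -8], [-10, -6, 10], [0, 0, -3]].
Solving (B + 2I)v = 0 gives the eigenspace spanned by (3, -5, 0).
With v_2 = -5, v = (3, -5, 0), so v_1 = 3.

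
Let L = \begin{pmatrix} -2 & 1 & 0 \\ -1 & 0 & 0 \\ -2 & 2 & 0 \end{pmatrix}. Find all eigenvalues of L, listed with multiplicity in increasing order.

-1, -1, 0

Characteristic polynomial: p(μ) = μ^3 + 2μ^2 + μ = μ(μ + 1)^2.
Roots (with multiplicity): -1, -1, 0.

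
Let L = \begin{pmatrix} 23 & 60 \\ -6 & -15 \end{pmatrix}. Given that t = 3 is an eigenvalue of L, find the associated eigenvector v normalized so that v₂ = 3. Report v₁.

-9

L − 3I = [[20, 60], [-6, -18]].
Solving (L − 3I)v = 0 gives the eigenspace spanned by (-9, 3).
With v₂ = 3, v = (-9, 3), so v₁ = -9.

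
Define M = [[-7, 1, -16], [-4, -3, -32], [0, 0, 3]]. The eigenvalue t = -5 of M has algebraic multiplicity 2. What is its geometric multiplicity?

M + 5I = [[-2, 1, -16], [-4, 2, -32], [0, 0, 8]].
This matrix has rank 2, so its null space has dimension 3 − 2 = 1.

1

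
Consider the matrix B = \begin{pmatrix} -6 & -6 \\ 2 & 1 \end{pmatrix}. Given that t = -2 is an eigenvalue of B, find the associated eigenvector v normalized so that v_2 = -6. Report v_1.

9

B + 2I = [[-4, -6], [2, 3]].
Solving (B + 2I)v = 0 gives the eigenspace spanned by (9, -6).
With v_2 = -6, v = (9, -6), so v_1 = 9.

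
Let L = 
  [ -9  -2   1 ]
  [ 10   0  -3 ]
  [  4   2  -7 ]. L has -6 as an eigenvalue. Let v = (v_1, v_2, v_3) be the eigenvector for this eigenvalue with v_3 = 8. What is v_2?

4

L + 6I = [[-3, -2, 1], [10, 6, -3], [4, 2, -1]].
Solving (L + 6I)v = 0 gives the eigenspace spanned by (0, 4, 8).
With v_3 = 8, v = (0, 4, 8), so v_2 = 4.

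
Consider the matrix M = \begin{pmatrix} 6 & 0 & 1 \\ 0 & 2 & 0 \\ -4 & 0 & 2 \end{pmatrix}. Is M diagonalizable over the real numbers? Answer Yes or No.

No

Characteristic polynomial: p(μ) = μ^3 - 10μ^2 + 32μ - 32 = (μ - 4)^2(μ - 2).
μ = 4 has algebraic multiplicity 2; rank(M − 4I) = 2, so geometric multiplicity = 1.
Geometric multiplicity < algebraic multiplicity, so M is not diagonalizable.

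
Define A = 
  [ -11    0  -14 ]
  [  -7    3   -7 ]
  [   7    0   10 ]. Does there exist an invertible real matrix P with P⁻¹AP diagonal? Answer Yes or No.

Characteristic polynomial: p(r) = r^3 - 2r^2 - 15r + 36 = (r - 3)^2(r + 4).
r = 3 has algebraic multiplicity 2; rank(A − 3I) = 1, so geometric multiplicity = 2.
Every eigenvalue has geometric = algebraic multiplicity, so A is diagonalizable.

Yes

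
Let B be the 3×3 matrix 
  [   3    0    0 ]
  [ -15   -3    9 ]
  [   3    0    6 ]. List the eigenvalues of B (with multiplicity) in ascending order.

Characteristic polynomial: p(t) = t^3 - 6t^2 - 9t + 54 = (t - 6)(t - 3)(t + 3).
Roots (with multiplicity): -3, 3, 6.

-3, 3, 6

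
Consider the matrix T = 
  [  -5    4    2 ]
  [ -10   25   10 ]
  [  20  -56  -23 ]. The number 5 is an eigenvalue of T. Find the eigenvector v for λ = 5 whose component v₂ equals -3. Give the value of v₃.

6

T − 5I = [[-10, 4, 2], [-10, 20, 10], [20, -56, -28]].
Solving (T − 5I)v = 0 gives the eigenspace spanned by (0, -3, 6).
With v₂ = -3, v = (0, -3, 6), so v₃ = 6.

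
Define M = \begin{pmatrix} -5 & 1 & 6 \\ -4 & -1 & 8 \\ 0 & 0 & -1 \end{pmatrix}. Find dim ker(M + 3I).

M + 3I = [[-2, 1, 6], [-4, 2, 8], [0, 0, 2]].
This matrix has rank 2, so its null space has dimension 3 − 2 = 1.

1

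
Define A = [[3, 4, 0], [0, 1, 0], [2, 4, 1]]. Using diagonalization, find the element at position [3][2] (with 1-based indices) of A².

Characteristic polynomial: λ^3 - 5λ^2 + 7λ - 3 = (λ - 3)(λ - 1)^2, so the eigenvalues are 1, 1, 3.
λ=3: eigenvector (1, 0, 1).
λ=1: eigenvector (-2, 1, 0).
λ=1: eigenvector (0, 0, 1).
P = [[1, -2, 0], [0, 1, 0], [1, 0, 1]], D = diag(3, 1, 1), P⁻¹ = [[1, 2, 0], [0, 1, 0], [-1, -2, 1]].
A² = P·diag(9, 1, 1)·P⁻¹ = [[9, 16, 0], [0, 1, 0], [8, 16, 1]].
The requested entry is 16.

16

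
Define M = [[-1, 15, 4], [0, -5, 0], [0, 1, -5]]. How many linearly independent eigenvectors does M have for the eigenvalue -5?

M + 5I = [[4, 15, 4], [0, 0, 0], [0, 1, 0]].
This matrix has rank 2, so its null space has dimension 3 − 2 = 1.

1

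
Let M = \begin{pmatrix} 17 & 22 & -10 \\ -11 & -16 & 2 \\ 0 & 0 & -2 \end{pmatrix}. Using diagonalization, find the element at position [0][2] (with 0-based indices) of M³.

-214

Characteristic polynomial: s^3 + s^2 - 32s - 60 = (s - 6)(s + 2)(s + 5), so the eigenvalues are -5, -2, 6.
s=-5: eigenvector (-1, 1, 0).
s=6: eigenvector (-2, 1, 0).
s=-2: eigenvector (4, -3, 1).
P = [[-1, -2, 4], [1, 1, -3], [0, 0, 1]], D = diag(-5, 6, -2), P⁻¹ = [[1, 2, 2], [-1, -1, 1], [0, 0, 1]].
M³ = P·diag(-125, 216, -8)·P⁻¹ = [[557, 682, -214], [-341, -466, -10], [0, 0, -8]].
The requested entry is -214.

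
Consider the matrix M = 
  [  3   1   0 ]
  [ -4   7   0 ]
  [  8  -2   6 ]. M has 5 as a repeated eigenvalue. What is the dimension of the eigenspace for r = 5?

1

M − 5I = [[-2, 1, 0], [-4, 2, 0], [8, -2, 1]].
This matrix has rank 2, so its null space has dimension 3 − 2 = 1.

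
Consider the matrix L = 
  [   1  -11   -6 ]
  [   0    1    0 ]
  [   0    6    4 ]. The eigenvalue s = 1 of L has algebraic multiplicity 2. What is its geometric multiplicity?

1

L − 1I = [[0, -11, -6], [0, 0, 0], [0, 6, 3]].
This matrix has rank 2, so its null space has dimension 3 − 2 = 1.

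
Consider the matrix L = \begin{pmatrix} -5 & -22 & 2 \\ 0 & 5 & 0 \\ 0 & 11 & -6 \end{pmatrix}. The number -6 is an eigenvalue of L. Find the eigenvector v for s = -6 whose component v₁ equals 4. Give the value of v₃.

L + 6I = [[1, -22, 2], [0, 11, 0], [0, 11, 0]].
Solving (L + 6I)v = 0 gives the eigenspace spanned by (4, 0, -2).
With v₁ = 4, v = (4, 0, -2), so v₃ = -2.

-2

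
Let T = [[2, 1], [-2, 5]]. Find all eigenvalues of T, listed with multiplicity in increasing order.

Characteristic polynomial: p(λ) = λ^2 - 7λ + 12 = (λ - 4)(λ - 3).
Roots (with multiplicity): 3, 4.

3, 4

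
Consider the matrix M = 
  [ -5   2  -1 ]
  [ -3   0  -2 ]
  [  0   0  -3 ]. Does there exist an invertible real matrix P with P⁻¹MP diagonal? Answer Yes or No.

Characteristic polynomial: p(λ) = λ^3 + 8λ^2 + 21λ + 18 = (λ + 2)(λ + 3)^2.
λ = -3 has algebraic multiplicity 2; rank(M + 3I) = 2, so geometric multiplicity = 1.
Geometric multiplicity < algebraic multiplicity, so M is not diagonalizable.

No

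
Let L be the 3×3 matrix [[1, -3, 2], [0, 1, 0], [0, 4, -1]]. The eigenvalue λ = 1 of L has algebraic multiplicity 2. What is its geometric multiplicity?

L − 1I = [[0, -3, 2], [0, 0, 0], [0, 4, -2]].
This matrix has rank 2, so its null space has dimension 3 − 2 = 1.

1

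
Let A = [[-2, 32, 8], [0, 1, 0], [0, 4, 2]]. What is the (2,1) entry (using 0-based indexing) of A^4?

60

Characteristic polynomial: r^3 - r^2 - 4r + 4 = (r - 2)(r - 1)(r + 2), so the eigenvalues are -2, 1, 2.
r=-2: eigenvector (1, 0, 0).
r=1: eigenvector (0, 1, -4).
r=2: eigenvector (2, 0, 1).
P = [[1, 0, 2], [0, 1, 0], [0, -4, 1]], D = diag(-2, 1, 2), P⁻¹ = [[1, -8, -2], [0, 1, 0], [0, 4, 1]].
A⁴ = P·diag(16, 1, 16)·P⁻¹ = [[16, 0, 0], [0, 1, 0], [0, 60, 16]].
The requested entry is 60.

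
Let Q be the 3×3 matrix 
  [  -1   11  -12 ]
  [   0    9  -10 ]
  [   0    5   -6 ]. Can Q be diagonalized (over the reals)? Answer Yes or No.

Characteristic polynomial: p(s) = s^3 - 2s^2 - 7s - 4 = (s - 4)(s + 1)^2.
s = -1 has algebraic multiplicity 2; rank(Q + 1I) = 2, so geometric multiplicity = 1.
Geometric multiplicity < algebraic multiplicity, so Q is not diagonalizable.

No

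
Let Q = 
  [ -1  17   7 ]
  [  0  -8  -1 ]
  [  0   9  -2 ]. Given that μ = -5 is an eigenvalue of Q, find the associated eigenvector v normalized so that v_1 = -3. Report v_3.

9

Q + 5I = [[4, 17, 7], [0, -3, -1], [0, 9, 3]].
Solving (Q + 5I)v = 0 gives the eigenspace spanned by (-3, -3, 9).
With v_1 = -3, v = (-3, -3, 9), so v_3 = 9.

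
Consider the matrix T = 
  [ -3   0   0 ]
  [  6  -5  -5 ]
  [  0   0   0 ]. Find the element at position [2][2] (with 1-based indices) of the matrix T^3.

-125

Characteristic polynomial: μ^3 + 8μ^2 + 15μ = μ(μ + 3)(μ + 5), so the eigenvalues are -5, -3, 0.
μ=-3: eigenvector (1, 3, 0).
μ=-5: eigenvector (0, 1, 0).
μ=0: eigenvector (0, -1, 1).
P = [[1, 0, 0], [3, 1, -1], [0, 0, 1]], D = diag(-3, -5, 0), P⁻¹ = [[1, 0, 0], [-3, 1, 1], [0, 0, 1]].
T³ = P·diag(-27, -125, 0)·P⁻¹ = [[-27, 0, 0], [294, -125, -125], [0, 0, 0]].
The requested entry is -125.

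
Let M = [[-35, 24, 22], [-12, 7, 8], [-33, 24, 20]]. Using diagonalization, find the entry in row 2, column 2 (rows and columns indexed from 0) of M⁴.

Characteristic polynomial: s^3 + 8s^2 + 17s + 10 = (s + 1)(s + 2)(s + 5), so the eigenvalues are -5, -2, -1.
s=-5: eigenvector (3, 1, 3).
s=-1: eigenvector (2, 1, 2).
s=-2: eigenvector (2, 0, 3).
P = [[3, 2, 2], [1, 1, 0], [3, 2, 3]], D = diag(-5, -1, -2), P⁻¹ = [[3, -2, -2], [-3, 3, 2], [-1, 0, 1]].
M⁴ = P·diag(625, 1, 16)·P⁻¹ = [[5587, -3744, -3714], [1872, -1247, -1248], [5571, -3744, -3698]].
The requested entry is -3698.

-3698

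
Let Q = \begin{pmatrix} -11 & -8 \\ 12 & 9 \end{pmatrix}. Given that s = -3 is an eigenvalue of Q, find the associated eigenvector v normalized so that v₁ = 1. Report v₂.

-1

Q + 3I = [[-8, -8], [12, 12]].
Solving (Q + 3I)v = 0 gives the eigenspace spanned by (1, -1).
With v₁ = 1, v = (1, -1), so v₂ = -1.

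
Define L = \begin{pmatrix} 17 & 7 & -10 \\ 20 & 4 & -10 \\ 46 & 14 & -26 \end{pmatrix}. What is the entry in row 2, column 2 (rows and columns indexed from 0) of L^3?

-776

Characteristic polynomial: λ^3 + 5λ^2 - 18λ - 72 = (λ - 4)(λ + 3)(λ + 6), so the eigenvalues are -6, -3, 4.
λ=4: eigenvector (1, 1, 2).
λ=-3: eigenvector (-1, 0, -2).
λ=-6: eigenvector (1, 1, 3).
P = [[1, -1, 1], [1, 0, 1], [2, -2, 3]], D = diag(4, -3, -6), P⁻¹ = [[2, 1, -1], [-1, 1, 0], [-2, 0, 1]].
L³ = P·diag(64, -27, -216)·P⁻¹ = [[533, 91, -280], [560, 64, -280], [1498, 182, -776]].
The requested entry is -776.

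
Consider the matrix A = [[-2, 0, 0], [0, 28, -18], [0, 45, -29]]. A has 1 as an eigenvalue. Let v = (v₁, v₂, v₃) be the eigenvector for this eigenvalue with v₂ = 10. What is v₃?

A − 1I = [[-3, 0, 0], [0, 27, -18], [0, 45, -30]].
Solving (A − 1I)v = 0 gives the eigenspace spanned by (0, 10, 15).
With v₂ = 10, v = (0, 10, 15), so v₃ = 15.

15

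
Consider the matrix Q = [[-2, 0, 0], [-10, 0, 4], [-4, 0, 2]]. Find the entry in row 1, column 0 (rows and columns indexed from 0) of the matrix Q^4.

16

Characteristic polynomial: s^3 - 4s = s(s - 2)(s + 2), so the eigenvalues are -2, 0, 2.
s=-2: eigenvector (1, 3, 1).
s=0: eigenvector (0, 1, 0).
s=2: eigenvector (0, 2, 1).
P = [[1, 0, 0], [3, 1, 2], [1, 0, 1]], D = diag(-2, 0, 2), P⁻¹ = [[1, 0, 0], [-1, 1, -2], [-1, 0, 1]].
Q⁴ = P·diag(16, 0, 16)·P⁻¹ = [[16, 0, 0], [16, 0, 32], [0, 0, 16]].
The requested entry is 16.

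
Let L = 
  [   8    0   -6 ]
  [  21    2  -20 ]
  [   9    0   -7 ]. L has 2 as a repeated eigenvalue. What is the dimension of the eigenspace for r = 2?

L − 2I = [[6, 0, -6], [21, 0, -20], [9, 0, -9]].
This matrix has rank 2, so its null space has dimension 3 − 2 = 1.

1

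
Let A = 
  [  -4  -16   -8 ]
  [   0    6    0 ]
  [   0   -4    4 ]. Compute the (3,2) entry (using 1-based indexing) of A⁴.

Characteristic polynomial: λ^3 - 6λ^2 - 16λ + 96 = (λ - 6)(λ - 4)(λ + 4), so the eigenvalues are -4, 4, 6.
λ=-4: eigenvector (1, 0, 0).
λ=4: eigenvector (-1, 0, 1).
λ=6: eigenvector (0, 1, -2).
P = [[1, -1, 0], [0, 0, 1], [0, 1, -2]], D = diag(-4, 4, 6), P⁻¹ = [[1, 2, 1], [0, 2, 1], [0, 1, 0]].
A⁴ = P·diag(256, 256, 1296)·P⁻¹ = [[256, 0, 0], [0, 1296, 0], [0, -2080, 256]].
The requested entry is -2080.

-2080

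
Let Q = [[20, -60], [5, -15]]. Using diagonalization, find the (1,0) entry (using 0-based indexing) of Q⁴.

Characteristic polynomial: λ^2 - 5λ = λ(λ - 5), so the eigenvalues are 0, 5.
λ=0: eigenvector (3, 1).
λ=5: eigenvector (4, 1).
P = [[3, 4], [1, 1]], D = diag(0, 5), P⁻¹ = [[-1, 4], [1, -3]].
Q⁴ = P·diag(0, 625)·P⁻¹ = [[2500, -7500], [625, -1875]].
The requested entry is 625.

625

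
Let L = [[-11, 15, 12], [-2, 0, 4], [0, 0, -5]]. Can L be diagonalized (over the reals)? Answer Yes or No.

Yes

Characteristic polynomial: p(λ) = λ^3 + 16λ^2 + 85λ + 150 = (λ + 5)^2(λ + 6).
λ = -5 has algebraic multiplicity 2; rank(L + 5I) = 1, so geometric multiplicity = 2.
Every eigenvalue has geometric = algebraic multiplicity, so L is diagonalizable.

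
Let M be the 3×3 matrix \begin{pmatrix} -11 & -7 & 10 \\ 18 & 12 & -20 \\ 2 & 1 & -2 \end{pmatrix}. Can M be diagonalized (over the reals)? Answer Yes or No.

No

Characteristic polynomial: p(λ) = λ^3 + λ^2 - 8λ - 12 = (λ - 3)(λ + 2)^2.
λ = -2 has algebraic multiplicity 2; rank(M + 2I) = 2, so geometric multiplicity = 1.
Geometric multiplicity < algebraic multiplicity, so M is not diagonalizable.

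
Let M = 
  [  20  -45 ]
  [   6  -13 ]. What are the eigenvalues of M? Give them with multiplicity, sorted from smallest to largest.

2, 5

Characteristic polynomial: p(s) = s^2 - 7s + 10 = (s - 5)(s - 2).
Roots (with multiplicity): 2, 5.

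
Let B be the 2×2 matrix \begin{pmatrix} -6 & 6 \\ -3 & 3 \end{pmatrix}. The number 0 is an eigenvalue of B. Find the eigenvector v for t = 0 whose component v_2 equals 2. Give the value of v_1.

2

B = [[-6, 6], [-3, 3]].
Solving (B)v = 0 gives the eigenspace spanned by (2, 2).
With v_2 = 2, v = (2, 2), so v_1 = 2.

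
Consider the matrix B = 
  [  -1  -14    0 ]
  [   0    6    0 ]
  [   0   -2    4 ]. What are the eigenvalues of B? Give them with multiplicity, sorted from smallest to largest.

Characteristic polynomial: p(s) = s^3 - 9s^2 + 14s + 24 = (s - 6)(s - 4)(s + 1).
Roots (with multiplicity): -1, 4, 6.

-1, 4, 6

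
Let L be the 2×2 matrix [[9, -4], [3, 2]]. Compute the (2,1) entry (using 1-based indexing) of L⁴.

2013

Characteristic polynomial: r^2 - 11r + 30 = (r - 6)(r - 5), so the eigenvalues are 5, 6.
r=6: eigenvector (4, 3).
r=5: eigenvector (-1, -1).
P = [[4, -1], [3, -1]], D = diag(6, 5), P⁻¹ = [[1, -1], [3, -4]].
L⁴ = P·diag(1296, 625)·P⁻¹ = [[3309, -2684], [2013, -1388]].
The requested entry is 2013.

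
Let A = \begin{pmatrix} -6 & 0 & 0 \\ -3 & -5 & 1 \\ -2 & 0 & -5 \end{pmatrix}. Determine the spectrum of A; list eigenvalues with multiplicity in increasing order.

-6, -5, -5

Characteristic polynomial: p(r) = r^3 + 16r^2 + 85r + 150 = (r + 5)^2(r + 6).
Roots (with multiplicity): -6, -5, -5.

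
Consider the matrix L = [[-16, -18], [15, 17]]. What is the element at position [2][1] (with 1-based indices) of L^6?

315

Characteristic polynomial: μ^2 - μ - 2 = (μ - 2)(μ + 1), so the eigenvalues are -1, 2.
μ=-1: eigenvector (6, -5).
μ=2: eigenvector (-1, 1).
P = [[6, -1], [-5, 1]], D = diag(-1, 2), P⁻¹ = [[1, 1], [5, 6]].
L⁶ = P·diag(1, 64)·P⁻¹ = [[-314, -378], [315, 379]].
The requested entry is 315.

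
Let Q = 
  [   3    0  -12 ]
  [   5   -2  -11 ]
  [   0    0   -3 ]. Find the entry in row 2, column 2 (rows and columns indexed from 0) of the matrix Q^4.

Characteristic polynomial: s^3 + 2s^2 - 9s - 18 = (s - 3)(s + 2)(s + 3), so the eigenvalues are -3, -2, 3.
s=-3: eigenvector (2, 1, 1).
s=-2: eigenvector (0, 1, 0).
s=3: eigenvector (1, 1, 0).
P = [[2, 0, 1], [1, 1, 1], [1, 0, 0]], D = diag(-3, -2, 3), P⁻¹ = [[0, 0, 1], [-1, 1, 1], [1, 0, -2]].
Q⁴ = P·diag(81, 16, 81)·P⁻¹ = [[81, 0, 0], [65, 16, -65], [0, 0, 81]].
The requested entry is 81.

81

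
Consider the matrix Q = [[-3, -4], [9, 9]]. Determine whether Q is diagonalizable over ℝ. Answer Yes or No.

No

Characteristic polynomial: p(t) = t^2 - 6t + 9 = (t - 3)^2.
t = 3 has algebraic multiplicity 2; rank(Q − 3I) = 1, so geometric multiplicity = 1.
Geometric multiplicity < algebraic multiplicity, so Q is not diagonalizable.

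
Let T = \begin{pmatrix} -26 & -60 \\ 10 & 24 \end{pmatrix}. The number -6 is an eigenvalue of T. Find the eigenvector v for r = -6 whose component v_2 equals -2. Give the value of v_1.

T + 6I = [[-20, -60], [10, 30]].
Solving (T + 6I)v = 0 gives the eigenspace spanned by (6, -2).
With v_2 = -2, v = (6, -2), so v_1 = 6.

6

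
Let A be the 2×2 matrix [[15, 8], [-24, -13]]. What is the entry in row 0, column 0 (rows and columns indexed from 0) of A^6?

Characteristic polynomial: μ^2 - 2μ - 3 = (μ - 3)(μ + 1), so the eigenvalues are -1, 3.
μ=3: eigenvector (2, -3).
μ=-1: eigenvector (1, -2).
P = [[2, 1], [-3, -2]], D = diag(3, -1), P⁻¹ = [[2, 1], [-3, -2]].
A⁶ = P·diag(729, 1)·P⁻¹ = [[2913, 1456], [-4368, -2183]].
The requested entry is 2913.

2913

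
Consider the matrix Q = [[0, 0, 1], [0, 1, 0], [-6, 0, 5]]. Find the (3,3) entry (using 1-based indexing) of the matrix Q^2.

19

Characteristic polynomial: r^3 - 6r^2 + 11r - 6 = (r - 3)(r - 2)(r - 1), so the eigenvalues are 1, 2, 3.
r=2: eigenvector (1, 0, 2).
r=1: eigenvector (0, 1, 0).
r=3: eigenvector (1, 0, 3).
P = [[1, 0, 1], [0, 1, 0], [2, 0, 3]], D = diag(2, 1, 3), P⁻¹ = [[3, 0, -1], [0, 1, 0], [-2, 0, 1]].
Q² = P·diag(4, 1, 9)·P⁻¹ = [[-6, 0, 5], [0, 1, 0], [-30, 0, 19]].
The requested entry is 19.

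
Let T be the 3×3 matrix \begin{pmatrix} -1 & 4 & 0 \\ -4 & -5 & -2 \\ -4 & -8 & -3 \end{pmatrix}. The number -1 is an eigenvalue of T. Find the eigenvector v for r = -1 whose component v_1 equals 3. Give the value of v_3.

T + 1I = [[0, 4, 0], [-4, -4, -2], [-4, -8, -2]].
Solving (T + 1I)v = 0 gives the eigenspace spanned by (3, 0, -6).
With v_1 = 3, v = (3, 0, -6), so v_3 = -6.

-6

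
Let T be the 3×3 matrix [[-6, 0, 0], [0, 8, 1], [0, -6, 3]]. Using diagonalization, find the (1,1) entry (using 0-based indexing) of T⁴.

2638

Characteristic polynomial: r^3 - 5r^2 - 36r + 180 = (r - 6)(r - 5)(r + 6), so the eigenvalues are -6, 5, 6.
r=-6: eigenvector (1, 0, 0).
r=6: eigenvector (0, 1, -2).
r=5: eigenvector (0, -1, 3).
P = [[1, 0, 0], [0, 1, -1], [0, -2, 3]], D = diag(-6, 6, 5), P⁻¹ = [[1, 0, 0], [0, 3, 1], [0, 2, 1]].
T⁴ = P·diag(1296, 1296, 625)·P⁻¹ = [[1296, 0, 0], [0, 2638, 671], [0, -4026, -717]].
The requested entry is 2638.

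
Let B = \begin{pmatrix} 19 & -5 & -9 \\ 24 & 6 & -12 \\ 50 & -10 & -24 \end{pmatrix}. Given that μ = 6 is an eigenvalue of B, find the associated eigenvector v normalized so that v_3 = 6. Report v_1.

B − 6I = [[13, -5, -9], [24, 0, -12], [50, -10, -30]].
Solving (B − 6I)v = 0 gives the eigenspace spanned by (3, -3, 6).
With v_3 = 6, v = (3, -3, 6), so v_1 = 3.

3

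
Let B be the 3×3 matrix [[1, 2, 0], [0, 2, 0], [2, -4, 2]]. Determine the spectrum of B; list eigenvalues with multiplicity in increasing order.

1, 2, 2

Characteristic polynomial: p(t) = t^3 - 5t^2 + 8t - 4 = (t - 2)^2(t - 1).
Roots (with multiplicity): 1, 2, 2.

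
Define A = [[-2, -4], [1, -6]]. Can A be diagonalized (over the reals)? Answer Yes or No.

No

Characteristic polynomial: p(t) = t^2 + 8t + 16 = (t + 4)^2.
t = -4 has algebraic multiplicity 2; rank(A + 4I) = 1, so geometric multiplicity = 1.
Geometric multiplicity < algebraic multiplicity, so A is not diagonalizable.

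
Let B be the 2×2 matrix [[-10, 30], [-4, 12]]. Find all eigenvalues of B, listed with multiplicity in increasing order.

Characteristic polynomial: p(μ) = μ^2 - 2μ = μ(μ - 2).
Roots (with multiplicity): 0, 2.

0, 2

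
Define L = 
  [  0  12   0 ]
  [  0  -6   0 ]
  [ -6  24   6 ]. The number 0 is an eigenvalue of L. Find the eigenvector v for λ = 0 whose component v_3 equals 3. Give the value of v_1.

3

L = [[0, 12, 0], [0, -6, 0], [-6, 24, 6]].
Solving (L)v = 0 gives the eigenspace spanned by (3, 0, 3).
With v_3 = 3, v = (3, 0, 3), so v_1 = 3.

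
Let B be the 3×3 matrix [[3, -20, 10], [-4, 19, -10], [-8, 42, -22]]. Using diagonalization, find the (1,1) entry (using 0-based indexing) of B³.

Characteristic polynomial: λ^3 - 7λ - 6 = (λ - 3)(λ + 1)(λ + 2), so the eigenvalues are -2, -1, 3.
λ=3: eigenvector (1, -1, -2).
λ=-1: eigenvector (0, 1, 2).
λ=-2: eigenvector (-2, 2, 5).
P = [[1, 0, -2], [-1, 1, 2], [-2, 2, 5]], D = diag(3, -1, -2), P⁻¹ = [[1, -4, 2], [1, 1, 0], [0, -2, 1]].
B³ = P·diag(27, -1, -8)·P⁻¹ = [[27, -140, 70], [-28, 139, -70], [-56, 294, -148]].
The requested entry is 139.

139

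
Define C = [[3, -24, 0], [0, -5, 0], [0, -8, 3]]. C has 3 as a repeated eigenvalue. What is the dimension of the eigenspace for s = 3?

2

C − 3I = [[0, -24, 0], [0, -8, 0], [0, -8, 0]].
This matrix has rank 1, so its null space has dimension 3 − 1 = 2.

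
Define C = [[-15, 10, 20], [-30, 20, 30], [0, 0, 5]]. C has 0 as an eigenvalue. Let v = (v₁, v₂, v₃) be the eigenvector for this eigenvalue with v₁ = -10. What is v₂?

-15

C = [[-15, 10, 20], [-30, 20, 30], [0, 0, 5]].
Solving (C)v = 0 gives the eigenspace spanned by (-10, -15, 0).
With v₁ = -10, v = (-10, -15, 0), so v₂ = -15.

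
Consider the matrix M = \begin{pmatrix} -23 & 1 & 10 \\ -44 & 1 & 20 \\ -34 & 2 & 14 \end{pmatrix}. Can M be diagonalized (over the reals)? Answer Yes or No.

Characteristic polynomial: p(λ) = λ^3 + 8λ^2 + 13λ + 6 = (λ + 1)^2(λ + 6).
λ = -1 has algebraic multiplicity 2; rank(M + 1I) = 2, so geometric multiplicity = 1.
Geometric multiplicity < algebraic multiplicity, so M is not diagonalizable.

No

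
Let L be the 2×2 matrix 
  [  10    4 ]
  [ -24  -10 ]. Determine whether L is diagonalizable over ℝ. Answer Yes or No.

Yes

Characteristic polynomial: p(t) = t^2 - 4 = (t - 2)(t + 2).
All 2 eigenvalues are distinct, so L is diagonalizable.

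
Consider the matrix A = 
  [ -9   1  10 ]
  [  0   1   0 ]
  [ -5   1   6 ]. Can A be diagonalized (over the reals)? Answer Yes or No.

No

Characteristic polynomial: p(t) = t^3 + 2t^2 - 7t + 4 = (t - 1)^2(t + 4).
t = 1 has algebraic multiplicity 2; rank(A − 1I) = 2, so geometric multiplicity = 1.
Geometric multiplicity < algebraic multiplicity, so A is not diagonalizable.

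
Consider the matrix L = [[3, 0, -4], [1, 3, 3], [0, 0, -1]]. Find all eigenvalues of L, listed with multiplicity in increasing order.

Characteristic polynomial: p(λ) = λ^3 - 5λ^2 + 3λ + 9 = (λ - 3)^2(λ + 1).
Roots (with multiplicity): -1, 3, 3.

-1, 3, 3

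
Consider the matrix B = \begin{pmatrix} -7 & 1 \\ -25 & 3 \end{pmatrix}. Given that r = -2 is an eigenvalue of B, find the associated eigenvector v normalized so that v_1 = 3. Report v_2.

B + 2I = [[-5, 1], [-25, 5]].
Solving (B + 2I)v = 0 gives the eigenspace spanned by (3, 15).
With v_1 = 3, v = (3, 15), so v_2 = 15.

15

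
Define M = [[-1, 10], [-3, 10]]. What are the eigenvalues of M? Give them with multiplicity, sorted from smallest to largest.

4, 5

Characteristic polynomial: p(t) = t^2 - 9t + 20 = (t - 5)(t - 4).
Roots (with multiplicity): 4, 5.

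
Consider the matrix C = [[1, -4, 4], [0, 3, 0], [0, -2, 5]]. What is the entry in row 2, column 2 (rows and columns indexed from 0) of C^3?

125

Characteristic polynomial: μ^3 - 9μ^2 + 23μ - 15 = (μ - 5)(μ - 3)(μ - 1), so the eigenvalues are 1, 3, 5.
μ=1: eigenvector (1, 0, 0).
μ=3: eigenvector (0, 1, 1).
μ=5: eigenvector (1, 0, 1).
P = [[1, 0, 1], [0, 1, 0], [0, 1, 1]], D = diag(1, 3, 5), P⁻¹ = [[1, 1, -1], [0, 1, 0], [0, -1, 1]].
C³ = P·diag(1, 27, 125)·P⁻¹ = [[1, -124, 124], [0, 27, 0], [0, -98, 125]].
The requested entry is 125.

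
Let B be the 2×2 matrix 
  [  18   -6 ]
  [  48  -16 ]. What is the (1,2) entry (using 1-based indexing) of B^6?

-192

Characteristic polynomial: s^2 - 2s = s(s - 2), so the eigenvalues are 0, 2.
s=0: eigenvector (1, 3).
s=2: eigenvector (-3, -8).
P = [[1, -3], [3, -8]], D = diag(0, 2), P⁻¹ = [[-8, 3], [-3, 1]].
B⁶ = P·diag(0, 64)·P⁻¹ = [[576, -192], [1536, -512]].
The requested entry is -192.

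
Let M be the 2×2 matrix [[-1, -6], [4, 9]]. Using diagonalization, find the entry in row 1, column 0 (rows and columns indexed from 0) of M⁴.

1088

Characteristic polynomial: r^2 - 8r + 15 = (r - 5)(r - 3), so the eigenvalues are 3, 5.
r=5: eigenvector (-1, 1).
r=3: eigenvector (3, -2).
P = [[-1, 3], [1, -2]], D = diag(5, 3), P⁻¹ = [[2, 3], [1, 1]].
M⁴ = P·diag(625, 81)·P⁻¹ = [[-1007, -1632], [1088, 1713]].
The requested entry is 1088.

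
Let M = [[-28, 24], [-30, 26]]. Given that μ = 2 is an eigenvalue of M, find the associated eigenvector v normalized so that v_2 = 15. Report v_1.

12

M − 2I = [[-30, 24], [-30, 24]].
Solving (M − 2I)v = 0 gives the eigenspace spanned by (12, 15).
With v_2 = 15, v = (12, 15), so v_1 = 12.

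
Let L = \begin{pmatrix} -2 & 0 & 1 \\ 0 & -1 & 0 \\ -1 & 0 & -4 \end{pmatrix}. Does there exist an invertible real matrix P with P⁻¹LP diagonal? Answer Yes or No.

No

Characteristic polynomial: p(t) = t^3 + 7t^2 + 15t + 9 = (t + 1)(t + 3)^2.
t = -3 has algebraic multiplicity 2; rank(L + 3I) = 2, so geometric multiplicity = 1.
Geometric multiplicity < algebraic multiplicity, so L is not diagonalizable.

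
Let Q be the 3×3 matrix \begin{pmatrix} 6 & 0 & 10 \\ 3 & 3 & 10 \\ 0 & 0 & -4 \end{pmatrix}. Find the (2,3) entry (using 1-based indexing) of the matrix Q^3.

Characteristic polynomial: t^3 - 5t^2 - 18t + 72 = (t - 6)(t - 3)(t + 4), so the eigenvalues are -4, 3, 6.
t=6: eigenvector (1, 1, 0).
t=3: eigenvector (0, 1, 0).
t=-4: eigenvector (-1, -1, 1).
P = [[1, 0, -1], [1, 1, -1], [0, 0, 1]], D = diag(6, 3, -4), P⁻¹ = [[1, 0, 1], [-1, 1, 0], [0, 0, 1]].
Q³ = P·diag(216, 27, -64)·P⁻¹ = [[216, 0, 280], [189, 27, 280], [0, 0, -64]].
The requested entry is 280.

280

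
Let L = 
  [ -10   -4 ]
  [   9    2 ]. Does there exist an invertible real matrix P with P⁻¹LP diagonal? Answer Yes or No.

Characteristic polynomial: p(s) = s^2 + 8s + 16 = (s + 4)^2.
s = -4 has algebraic multiplicity 2; rank(L + 4I) = 1, so geometric multiplicity = 1.
Geometric multiplicity < algebraic multiplicity, so L is not diagonalizable.

No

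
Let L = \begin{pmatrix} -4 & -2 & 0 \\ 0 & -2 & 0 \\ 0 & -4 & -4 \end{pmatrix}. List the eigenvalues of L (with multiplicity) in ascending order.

-4, -4, -2

Characteristic polynomial: p(s) = s^3 + 10s^2 + 32s + 32 = (s + 2)(s + 4)^2.
Roots (with multiplicity): -4, -4, -2.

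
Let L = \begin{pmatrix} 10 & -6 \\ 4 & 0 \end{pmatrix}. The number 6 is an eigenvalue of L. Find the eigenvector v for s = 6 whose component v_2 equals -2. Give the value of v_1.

-3

L − 6I = [[4, -6], [4, -6]].
Solving (L − 6I)v = 0 gives the eigenspace spanned by (-3, -2).
With v_2 = -2, v = (-3, -2), so v_1 = -3.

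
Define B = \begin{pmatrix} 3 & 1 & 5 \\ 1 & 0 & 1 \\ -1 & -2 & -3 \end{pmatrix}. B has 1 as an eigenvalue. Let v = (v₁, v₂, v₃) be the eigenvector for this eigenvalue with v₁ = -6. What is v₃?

B − 1I = [[2, 1, 5], [1, -1, 1], [-1, -2, -4]].
Solving (B − 1I)v = 0 gives the eigenspace spanned by (-6, -3, 3).
With v₁ = -6, v = (-6, -3, 3), so v₃ = 3.

3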